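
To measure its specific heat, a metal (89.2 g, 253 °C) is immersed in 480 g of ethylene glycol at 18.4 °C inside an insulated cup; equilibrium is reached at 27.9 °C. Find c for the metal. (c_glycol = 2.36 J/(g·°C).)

c ≈ 0.536 J/(g·°C)

Energy conservation, ΣQ = 0:
89.2×c×(27.9 − 253) + 480×2.36×(27.9 − 18.4) = 0
-20079 c = -10762
c = -10762/-20079 ≈ 0.536 J/(g·°C)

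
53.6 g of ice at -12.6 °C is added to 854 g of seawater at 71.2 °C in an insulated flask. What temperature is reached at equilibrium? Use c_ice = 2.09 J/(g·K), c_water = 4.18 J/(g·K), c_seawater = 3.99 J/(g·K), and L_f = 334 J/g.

Let T be the final temperature. ΣQ_i = 0:
ice -12.6→0 °C: 53.6·2.09·12.6 = 1411.5; fusion: m_ice L_f = 53.6·334 = 17902; warm the meltwater: 224.05 T; seawater cools: 854·3.99·(T − 71.2) = 3407.5(T − 71.2)
3631.5 T = 242611 − 19314 = 223297
T ≈ 61.49 °C — above 0 °C, consistent with complete melting.

T_f ≈ 61.5 °C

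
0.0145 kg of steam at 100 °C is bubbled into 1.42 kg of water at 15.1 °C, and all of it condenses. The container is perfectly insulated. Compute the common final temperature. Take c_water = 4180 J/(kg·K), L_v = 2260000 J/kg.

Energy conservation, ΣQ = 0:
condense steam: −0.0145·2260000 = −32770; condensate cools 100→T: 0.0145·4180·(T − 100) = 60.61(T − 100); original water: 5935.6(T − 15.1)
5996.2 T = 32770 + 6061 + 89628 = 128459
T ≈ 21.42 °C — below 100 °C, confirming all the steam condensed.

T_f ≈ 21.4 °C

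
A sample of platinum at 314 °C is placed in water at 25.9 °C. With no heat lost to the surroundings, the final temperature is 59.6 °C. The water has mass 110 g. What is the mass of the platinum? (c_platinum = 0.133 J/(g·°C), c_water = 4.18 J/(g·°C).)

m ≈ 458 g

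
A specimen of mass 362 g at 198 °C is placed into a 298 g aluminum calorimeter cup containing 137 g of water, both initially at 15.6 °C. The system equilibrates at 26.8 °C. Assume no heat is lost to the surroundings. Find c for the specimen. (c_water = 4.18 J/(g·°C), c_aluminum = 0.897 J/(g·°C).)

c ≈ 0.152 J/(g·°C)

Net heat exchanged in the isolated system is zero:
362×c×(26.8 − 198) + 137×4.18×(26.8 − 15.6) + 298×0.897×(26.8 − 15.6) = 0
-61974 c = -9407.6
c = -9407.6/-61974 ≈ 0.1518 J/(g·°C)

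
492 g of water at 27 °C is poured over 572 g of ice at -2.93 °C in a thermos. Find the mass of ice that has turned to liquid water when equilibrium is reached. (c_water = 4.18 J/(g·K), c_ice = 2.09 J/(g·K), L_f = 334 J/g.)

Cooling the water to 0 °C releases 492·4.18·27 = 55527 J.
Warming the ice to 0 °C takes 572·2.09·2.93 = 3502.8 J, leaving 52024 J for melting.
To melt every bit of ice: 572·334 = 191048 J.
That's not enough to melt it all — equilibrium is at 0 °C with ice remaining.
Mass melted = 52024/334 ≈ 155.8 g.

m_melted ≈ 156 g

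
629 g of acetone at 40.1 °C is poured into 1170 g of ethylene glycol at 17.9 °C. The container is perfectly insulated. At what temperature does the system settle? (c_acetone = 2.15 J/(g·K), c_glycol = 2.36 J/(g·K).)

T_f ≈ 25.2 °C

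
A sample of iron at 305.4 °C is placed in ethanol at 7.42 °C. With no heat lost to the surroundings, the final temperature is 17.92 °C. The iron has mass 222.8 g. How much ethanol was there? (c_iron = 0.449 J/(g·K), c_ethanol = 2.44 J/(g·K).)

m ≈ 1120 g

Let T be the final temperature. ΣQ_i = 0:
222.8×0.449×(17.92 − 305.4) + m×2.44×(17.92 − 7.42) = 0
25.62 m = 28759
m = 28759/25.62 ≈ 1123 g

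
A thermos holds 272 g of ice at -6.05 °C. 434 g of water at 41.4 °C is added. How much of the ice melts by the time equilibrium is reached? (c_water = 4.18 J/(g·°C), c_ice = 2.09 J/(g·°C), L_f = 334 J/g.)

m_melted ≈ 215 g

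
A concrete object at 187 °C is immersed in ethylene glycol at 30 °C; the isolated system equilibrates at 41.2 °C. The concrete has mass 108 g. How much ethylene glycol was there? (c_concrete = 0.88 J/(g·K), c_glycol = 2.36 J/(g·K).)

Setting the total heat transfer to zero:
108×0.88×(41.2 − 187) + m×2.36×(41.2 − 30) = 0
26.43 m = 13857
m = 13857/26.43 ≈ 524.2 g

m ≈ 524 g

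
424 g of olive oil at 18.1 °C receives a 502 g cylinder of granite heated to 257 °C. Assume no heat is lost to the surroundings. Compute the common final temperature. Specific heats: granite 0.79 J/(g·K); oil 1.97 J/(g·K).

T_f ≈ 95.0 °C

Heat lost by the granite equals heat gained by the oil:
502*0.79*(257 − T) = 424*1.97*(T − 18.1)
396.58(257 − T) = 835.28(T − 18.1)
1231.9 T = 117040  ⇒  T ≈ 95.01 °C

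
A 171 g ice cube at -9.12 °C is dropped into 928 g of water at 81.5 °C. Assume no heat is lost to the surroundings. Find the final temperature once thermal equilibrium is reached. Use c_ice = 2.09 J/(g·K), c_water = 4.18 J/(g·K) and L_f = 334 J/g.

T_f ≈ 55.7 °C

Setting the total heat transfer to zero:
ice -9.12→0 °C: 171×2.09×9.12 = 3259.4
  latent heat to melt: 171×334 = 57114
  warm the meltwater: 714.78 T
  water cools: 928×4.18×(T − 81.5) = 3879(T − 81.5)
4593.8 T = 316142 − 60373 = 255768
T ≈ 55.68 °C — above 0 °C, consistent with complete melting.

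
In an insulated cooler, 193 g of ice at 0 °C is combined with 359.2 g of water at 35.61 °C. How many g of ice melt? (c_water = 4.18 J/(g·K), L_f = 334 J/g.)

m_melted ≈ 160 g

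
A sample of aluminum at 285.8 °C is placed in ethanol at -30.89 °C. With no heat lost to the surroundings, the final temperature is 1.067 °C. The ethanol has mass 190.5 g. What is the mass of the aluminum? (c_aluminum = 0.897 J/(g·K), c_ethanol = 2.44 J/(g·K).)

m ≈ 58.2 g

Heat lost by the aluminum = heat gained by the ethanol:
m×0.897×(285.8 − 1.067) = 190.5×2.44×(1.067 − (-30.89))
255.41 m = 14854  ⇒  m ≈ 58.16 g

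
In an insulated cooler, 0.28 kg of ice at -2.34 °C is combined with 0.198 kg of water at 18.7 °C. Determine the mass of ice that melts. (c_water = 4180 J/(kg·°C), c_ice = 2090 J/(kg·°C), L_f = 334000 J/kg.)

m_melted ≈ 0.0422 kg

Heat available from the water dropping to 0 °C: 0.198·4180·18.7 = 15477 J.
Warming the ice to 0 °C takes 0.28·2090·2.34 = 1369.4 J, leaving 14107 J for melting.
Melting all 0.28 kg of ice would need 0.28·334000 = 93520 J.
14107 J < 93520 J, so only part of the ice melts and the system sits at 0 °C.
m_melted·334000 = 14107  ⇒  m_melted ≈ 0.04224 kg.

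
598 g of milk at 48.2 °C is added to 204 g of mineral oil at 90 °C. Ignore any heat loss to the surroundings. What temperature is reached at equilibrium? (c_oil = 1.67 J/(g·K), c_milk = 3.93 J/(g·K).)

Let T be the final temperature. ΣQ_i = 0:
204·1.67·(T − 90) + 598·3.93·(T − 48.2) = 0
340.68(T − 90) + 2350.1(T − 48.2) = 0
2690.8 T = 143938
T ≈ 53.49 °C

T_f ≈ 53.5 °C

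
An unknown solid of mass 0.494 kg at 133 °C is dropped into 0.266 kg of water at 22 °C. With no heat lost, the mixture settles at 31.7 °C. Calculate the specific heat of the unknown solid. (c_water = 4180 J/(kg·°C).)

c ≈ 216 J/(kg·°C)

Taking heat into each body as positive, Σ m c ΔT = 0:
0.494·c·(31.7 − 133) + 0.266·4180·(31.7 − 22) = 0
-50.04 c = -10785
c = -10785/-50.04 ≈ 215.5 J/(kg·°C)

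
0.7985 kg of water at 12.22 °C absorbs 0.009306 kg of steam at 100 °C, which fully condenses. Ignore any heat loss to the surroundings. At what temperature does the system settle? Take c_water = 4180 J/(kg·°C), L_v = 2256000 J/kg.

Setting the total heat transfer to zero:
condense steam: −0.009306×2256000 = −20994; condensed water 100 °C→T: 38.9(T − 100); original water: 3337.7(T − 12.22)
3376.6 T = 20994 + 3889.9 + 40787 = 65671
T ≈ 19.45 °C, under the boiling point, so the assumption holds.

T_f ≈ 19.4 °C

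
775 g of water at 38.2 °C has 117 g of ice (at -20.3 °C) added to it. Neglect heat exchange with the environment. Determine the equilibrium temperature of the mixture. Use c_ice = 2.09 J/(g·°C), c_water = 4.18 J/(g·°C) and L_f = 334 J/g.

T_f ≈ 21.4 °C

Sum of m c ΔT and latent-heat terms is zero:
ice -20.3→0 °C: 117·2.09·20.3 = 4964
  melt ice: 117·334 = 39078
  meltwater 0→T: 117·4.18·T = 489.06 T
  water: 3239.5(T − 38.2)
3728.6 T = 123749 − 44042 = 79707
T ≈ 21.38 °C. Since T > 0 °C, the all-ice-melts assumption holds.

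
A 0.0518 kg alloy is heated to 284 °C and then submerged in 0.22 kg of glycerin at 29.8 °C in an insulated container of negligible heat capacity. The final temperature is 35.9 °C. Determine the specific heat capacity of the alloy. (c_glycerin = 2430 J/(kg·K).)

c ≈ 254 J/(kg·K)

Heat lost by the alloy = heat gained by the glycerin:
0.0518×c×(284 − 35.9) = 0.22×2430×(35.9 − 29.8)
12.85 c = 3261.1  ⇒  c ≈ 253.7 J/(kg·K)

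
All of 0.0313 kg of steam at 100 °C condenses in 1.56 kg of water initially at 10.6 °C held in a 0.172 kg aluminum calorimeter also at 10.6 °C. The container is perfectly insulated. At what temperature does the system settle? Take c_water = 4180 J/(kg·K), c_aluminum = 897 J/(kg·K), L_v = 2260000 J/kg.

T_f ≈ 22.7 °C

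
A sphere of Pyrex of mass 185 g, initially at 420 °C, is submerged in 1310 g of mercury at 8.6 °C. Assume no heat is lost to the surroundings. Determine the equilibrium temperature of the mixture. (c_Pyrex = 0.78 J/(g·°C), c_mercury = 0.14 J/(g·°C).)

T_f = Σ m_i c_i T_i / Σ m_i c_i:
T_f = (144.3*420 + 183.4*8.6) / (144.3 + 183.4)
    = 62183 / 327.7 ≈ 189.76 °C

T_f ≈ 189.8 °C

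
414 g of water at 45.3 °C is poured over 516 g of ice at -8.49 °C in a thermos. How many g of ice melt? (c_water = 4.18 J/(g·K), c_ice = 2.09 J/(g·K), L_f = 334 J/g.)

m_melted ≈ 207 g

Water can give up m c ΔT = 414×4.18×45.3 = 78393 J before reaching 0 °C.
Warming the ice to 0 °C takes 516×2.09×8.49 = 9156 J, leaving 69237 J for melting.
Melting all 516 g of ice would need 516×334 = 172344 J.
Since 69237 < 172344 J, not all the ice melts; equilibrium is at 0 °C.
m_melted×334 = 69237  ⇒  m_melted ≈ 207.3 g.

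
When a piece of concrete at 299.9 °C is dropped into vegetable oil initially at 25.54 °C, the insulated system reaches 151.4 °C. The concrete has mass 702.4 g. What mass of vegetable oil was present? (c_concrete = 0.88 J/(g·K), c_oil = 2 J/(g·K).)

m ≈ 365 g

Heat lost by the concrete = heat gained by the oil:
702.4·0.88·(299.9 − 151.4) = m·2·(151.4 − 25.54)
251.72 m = 91790  ⇒  m ≈ 364.6 g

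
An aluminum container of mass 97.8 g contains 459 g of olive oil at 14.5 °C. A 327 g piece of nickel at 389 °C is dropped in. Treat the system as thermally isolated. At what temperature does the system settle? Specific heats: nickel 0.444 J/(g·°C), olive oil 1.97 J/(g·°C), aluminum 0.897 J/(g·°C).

Net heat exchanged in the isolated system is zero:
327*0.444*(T − 389) + 459*1.97*(T − 14.5) + 97.8*0.897*(T − 14.5) = 0
145.19(T − 389) + 904.23(T − 14.5) + 87.73(T − 14.5) = 0
(145.19 + 904.23 + 87.73) T = 145.19*389 + 904.23*14.5 + 87.73*14.5
T ≈ 62.32 °C

T_f ≈ 62.3 °C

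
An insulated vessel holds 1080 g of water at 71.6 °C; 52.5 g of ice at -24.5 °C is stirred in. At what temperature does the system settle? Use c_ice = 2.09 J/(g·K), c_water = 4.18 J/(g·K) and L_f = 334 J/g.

T_f ≈ 64.0 °C

Setting the total heat transfer to zero:
warm ice to 0 °C: 52.5·2.09·(0 − (-24.5)) = 2688.3; fusion: m_ice L_f = 52.5·334 = 17535; warm the meltwater: 219.45 T; water: 4514.4(T − 71.6)
4733.8 T = 323231 − 20223 = 303008
T ≈ 64.01 °C (positive, so assuming full melt was valid).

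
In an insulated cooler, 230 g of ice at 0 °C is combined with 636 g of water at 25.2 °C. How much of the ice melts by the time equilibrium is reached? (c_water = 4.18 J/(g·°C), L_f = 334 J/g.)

Heat available from the water dropping to 0 °C: 636×4.18×25.2 = 66994 J.
Melting all 230 g of ice would need 230×334 = 76820 J.
66994 J < 76820 J, so only part of the ice melts and the system sits at 0 °C.
m_melted×334 = 66994  ⇒  m_melted ≈ 200.6 g.

m_melted ≈ 201 g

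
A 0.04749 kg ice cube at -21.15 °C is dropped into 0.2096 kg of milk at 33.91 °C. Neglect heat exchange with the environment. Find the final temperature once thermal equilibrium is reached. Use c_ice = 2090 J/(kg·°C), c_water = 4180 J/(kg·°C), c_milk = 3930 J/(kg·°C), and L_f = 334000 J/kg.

T_f ≈ 9.8 °C

Energy balance with sensible and latent terms:
warm ice to 0 °C: 0.04749×2090×(0 − (-21.15)) = 2099.2; melt ice: 0.04749×334000 = 15862; meltwater 0→T: 0.04749×4180×T = 198.51 T; milk cools: 0.2096×3930×(T − 33.91) = 823.73(T − 33.91)
1022.2 T = 27933 − 17961 = 9971.7
T ≈ 9.75 °C (positive, so assuming full melt was valid).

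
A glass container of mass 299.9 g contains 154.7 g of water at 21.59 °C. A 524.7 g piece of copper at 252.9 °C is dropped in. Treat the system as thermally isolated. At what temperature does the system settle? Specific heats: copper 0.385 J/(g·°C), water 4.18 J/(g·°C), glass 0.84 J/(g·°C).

T_f ≈ 64.0 °C

Heat gained plus heat lost sum to zero:
524.7*0.385*(T − 252.9) + 154.7*4.18*(T − 21.59) + 299.9*0.84*(T − 21.59) = 0
202.01(T − 252.9) + 646.65(T − 21.59) + 251.92(T − 21.59) = 0
1100.6 T = 70488
T ≈ 64.05 °C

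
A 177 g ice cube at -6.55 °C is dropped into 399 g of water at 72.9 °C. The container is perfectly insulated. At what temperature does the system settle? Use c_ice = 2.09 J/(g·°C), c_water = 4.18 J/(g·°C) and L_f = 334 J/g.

Taking heat into each body as positive, Σ m c ΔT = 0:
ice -6.55→0 °C: 177·2.09·6.55 = 2423; fusion: m_ice L_f = 177·334 = 59118; warm the meltwater: 739.86 T; water cools: 399·4.18·(T − 72.9) = 1667.8(T − 72.9)
2407.7 T = 121584 − 61541 = 60043
T ≈ 24.94 °C — above 0 °C, consistent with complete melting.

T_f ≈ 24.9 °C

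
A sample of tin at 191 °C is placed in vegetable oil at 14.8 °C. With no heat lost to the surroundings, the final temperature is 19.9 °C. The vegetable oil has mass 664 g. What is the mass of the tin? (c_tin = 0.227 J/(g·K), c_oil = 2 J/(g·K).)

m ≈ 174 g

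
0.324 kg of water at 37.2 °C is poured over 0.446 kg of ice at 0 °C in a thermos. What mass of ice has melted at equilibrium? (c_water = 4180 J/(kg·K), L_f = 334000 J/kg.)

m_melted ≈ 0.151 kg

Water can give up m c ΔT = 0.324·4180·37.2 = 50381 J before reaching 0 °C.
To melt every bit of ice: 0.446·334000 = 148964 J.
Since 50381 < 148964 J, not all the ice melts; equilibrium is at 0 °C.
m_melted·334000 = 50381  ⇒  m_melted ≈ 0.1508 kg.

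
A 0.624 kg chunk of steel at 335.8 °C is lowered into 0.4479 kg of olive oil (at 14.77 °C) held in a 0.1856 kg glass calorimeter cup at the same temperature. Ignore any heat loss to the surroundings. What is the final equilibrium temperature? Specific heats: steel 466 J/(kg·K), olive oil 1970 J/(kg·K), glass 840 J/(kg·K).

T_f ≈ 85.0 °C

Taking heat into each body as positive, Σ m c ΔT = 0:
0.624·466·(T − 335.8) + 0.4479·1970·(T − 14.77) + 0.1856·840·(T − 14.77) = 0
290.78(T − 335.8) + 882.36(T − 14.77) + 155.9(T − 14.77) = 0
1329.1 T = 112980
T = 112980/1329.1 ≈ 85.01 °C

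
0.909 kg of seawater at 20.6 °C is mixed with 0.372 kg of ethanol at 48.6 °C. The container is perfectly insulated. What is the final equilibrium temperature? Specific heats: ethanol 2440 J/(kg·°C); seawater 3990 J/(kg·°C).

T_f ≈ 26.2 °C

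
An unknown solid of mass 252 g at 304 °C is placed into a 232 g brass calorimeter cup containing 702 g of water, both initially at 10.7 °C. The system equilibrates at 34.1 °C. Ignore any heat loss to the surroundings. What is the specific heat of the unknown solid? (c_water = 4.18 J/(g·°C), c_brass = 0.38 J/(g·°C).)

c ≈ 1.04 J/(g·°C)

Taking heat into each body as positive, Σ m c ΔT = 0:
252·c·(34.1 − 304) + 702·4.18·(34.1 − 10.7) + 232·0.38·(34.1 − 10.7) = 0
-68015 c = -70727
c = -70727/-68015 ≈ 1.04 J/(g·°C)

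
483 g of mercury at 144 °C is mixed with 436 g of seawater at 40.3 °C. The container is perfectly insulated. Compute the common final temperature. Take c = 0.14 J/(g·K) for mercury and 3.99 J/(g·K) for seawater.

T_f = Σ m_i c_i T_i / Σ m_i c_i:
T_f = (67.62·144 + 1739.6·40.3) / (67.62 + 1739.6)
    = 79845 / 1807.3 ≈ 44.18 °C

T_f ≈ 44.2 °C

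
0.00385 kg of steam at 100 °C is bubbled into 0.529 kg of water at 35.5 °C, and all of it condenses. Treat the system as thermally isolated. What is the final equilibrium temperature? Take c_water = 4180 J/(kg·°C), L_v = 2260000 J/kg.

Let T be the final temperature. ΣQ_i = 0:
steam→water at 100 °C releases m L_v = 0.00385×2260000 = 8701
  condensed water 100 °C→T: 16.09(T − 100)
  water warms: 0.529×4180×(T − 35.5) = 2211.2(T − 35.5)
2227.3 T = 8701 + 1609.3 + 78498 = 88809
T ≈ 39.87 °C, under the boiling point, so the assumption holds.

T_f ≈ 39.9 °C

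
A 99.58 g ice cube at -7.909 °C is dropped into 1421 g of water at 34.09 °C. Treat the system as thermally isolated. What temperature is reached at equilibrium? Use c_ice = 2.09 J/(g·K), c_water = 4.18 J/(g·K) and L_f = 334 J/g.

T_f ≈ 26.4 °C

Net heat exchanged in the isolated system is zero:
ice -7.909→0 °C: 99.58·2.09·7.909 = 1646; melt ice: 99.58·334 = 33260; meltwater 0→T: 99.58·4.18·T = 416.24 T; water cools: 1421·4.18·(T − 34.09) = 5939.8(T − 34.09)
6356 T = 202487 − 34906 = 167581
T ≈ 26.37 °C — above 0 °C, consistent with complete melting.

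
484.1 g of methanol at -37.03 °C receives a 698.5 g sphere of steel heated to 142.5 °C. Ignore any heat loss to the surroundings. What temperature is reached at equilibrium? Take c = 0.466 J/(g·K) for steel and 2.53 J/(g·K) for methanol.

T_f ≈ 0.7 °C

Energy conservation, ΣQ = 0:
698.5*0.466*(T − 142.5) + 484.1*2.53*(T − (-37.03)) = 0
325.5(T − 142.5) + 1224.8(T − (-37.03)) = 0
(325.5 + 1224.8) T = 325.5*142.5 + 1224.8*(-37.03)
T = 1030.5/1550.3 ≈ 0.66 °C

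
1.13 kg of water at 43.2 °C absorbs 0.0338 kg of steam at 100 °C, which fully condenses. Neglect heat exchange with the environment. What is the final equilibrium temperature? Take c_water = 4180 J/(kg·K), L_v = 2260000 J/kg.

Energy conservation, ΣQ = 0:
steam→water at 100 °C releases m L_v = 0.0338×2260000 = 76388; condensed water 100 °C→T: 141.28(T − 100); water warms: 1.13×4180×(T − 43.2) = 4723.4(T − 43.2)
4864.7 T = 76388 + 14128 + 204051 = 294567
T ≈ 60.55 °C — below 100 °C, confirming all the steam condensed.

T_f ≈ 60.6 °C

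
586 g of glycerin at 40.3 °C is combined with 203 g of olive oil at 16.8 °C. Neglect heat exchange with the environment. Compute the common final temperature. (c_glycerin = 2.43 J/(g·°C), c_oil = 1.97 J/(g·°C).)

T_f ≈ 35.1 °C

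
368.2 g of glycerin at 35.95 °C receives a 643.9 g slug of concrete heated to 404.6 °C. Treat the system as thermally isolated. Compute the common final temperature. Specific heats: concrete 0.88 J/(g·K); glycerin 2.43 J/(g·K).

T_f ≈ 178.9 °C

With ΣQ=0 the equilibrium temperature is the m·c-weighted mean:
T_f = (566.63*404.6 + 894.73*35.95) / (566.63 + 894.73)
    = 261425 / 1461.4 ≈ 178.89 °C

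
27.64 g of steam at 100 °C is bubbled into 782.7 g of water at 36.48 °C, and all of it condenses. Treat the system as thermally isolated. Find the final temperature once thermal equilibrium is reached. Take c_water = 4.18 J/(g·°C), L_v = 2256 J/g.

T_f ≈ 57.1 °C

Sum of m c ΔT and latent-heat terms is zero:
latent heat released on condensation: 27.64·2256 = 62356
  condensate cools 100→T: 27.64·4.18·(T − 100) = 115.54(T − 100)
  original water: 3271.7(T − 36.48)
3387.2 T = 62356 + 11554 + 119351 = 193260
T ≈ 57.06 °C (< 100 °C, so full condensation is consistent).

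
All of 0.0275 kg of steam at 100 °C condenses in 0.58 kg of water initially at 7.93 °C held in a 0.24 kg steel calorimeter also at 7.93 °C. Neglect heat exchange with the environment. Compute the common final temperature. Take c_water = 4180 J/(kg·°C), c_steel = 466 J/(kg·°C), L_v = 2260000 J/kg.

T_f ≈ 35.4 °C

Energy balance with sensible and latent terms:
steam→water at 100 °C releases m L_v = 0.0275×2260000 = 62150; condensed water 100 °C→T: 114.95(T − 100); original water: 2424.4(T − 7.93); steel cup: 0.24×466×(T − 7.93) = 111.84(T − 7.93)
2651.2 T = 62150 + 11495 + 20112 = 93757
T ≈ 35.36 °C — below 100 °C, confirming all the steam condensed.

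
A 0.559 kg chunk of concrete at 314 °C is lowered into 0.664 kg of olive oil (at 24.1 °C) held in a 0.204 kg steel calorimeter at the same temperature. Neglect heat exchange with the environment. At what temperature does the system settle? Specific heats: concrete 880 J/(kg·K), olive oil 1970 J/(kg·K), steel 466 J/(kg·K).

T_f ≈ 99.4 °C

Net heat exchanged in the isolated system is zero:
0.559×880×(T − 314) + 0.664×1970×(T − 24.1) + 0.204×466×(T − 24.1) = 0
491.92(T − 314) + 1308.1(T − 24.1) + 95.06(T − 24.1) = 0
(491.92 + 1308.1 + 95.06) T = 491.92×314 + 1308.1×24.1 + 95.06×24.1
T = 188279 / 1895.1 = 99.4 °C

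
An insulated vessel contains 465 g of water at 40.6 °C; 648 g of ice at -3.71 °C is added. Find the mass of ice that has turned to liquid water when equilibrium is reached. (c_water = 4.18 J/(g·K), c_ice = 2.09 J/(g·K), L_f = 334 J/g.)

m_melted ≈ 221 g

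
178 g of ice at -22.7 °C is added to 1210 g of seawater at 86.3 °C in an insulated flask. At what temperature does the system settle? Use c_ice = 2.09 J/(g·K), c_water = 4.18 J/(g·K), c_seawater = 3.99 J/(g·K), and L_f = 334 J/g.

Sum of m c ΔT and latent-heat terms is zero:
warm ice to 0 °C: 178·2.09·(0 − (-22.7)) = 8444.9
  fusion: m_ice L_f = 178·334 = 59452
  warm the meltwater: 744.04 T
  seawater cools: 1210·3.99·(T − 86.3) = 4827.9(T − 86.3)
5571.9 T = 416648 − 67897 = 348751
T ≈ 62.59 °C — above 0 °C, consistent with complete melting.

T_f ≈ 62.6 °C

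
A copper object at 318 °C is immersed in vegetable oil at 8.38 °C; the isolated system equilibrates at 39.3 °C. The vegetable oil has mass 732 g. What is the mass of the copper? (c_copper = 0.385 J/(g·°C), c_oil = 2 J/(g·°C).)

m ≈ 422 g

Setting the total heat transfer to zero:
m·0.385·(39.3 − 318) + 732·2·(39.3 − 8.38) = 0
-107.3 m = -45267
m = -45267/-107.3 ≈ 421.9 g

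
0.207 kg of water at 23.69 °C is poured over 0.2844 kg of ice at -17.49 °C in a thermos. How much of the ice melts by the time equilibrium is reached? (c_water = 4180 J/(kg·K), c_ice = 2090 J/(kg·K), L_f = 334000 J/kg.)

m_melted ≈ 0.0302 kg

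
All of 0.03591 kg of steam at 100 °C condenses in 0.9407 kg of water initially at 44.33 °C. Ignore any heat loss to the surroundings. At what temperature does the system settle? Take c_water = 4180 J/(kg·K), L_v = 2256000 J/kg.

Sum of m c ΔT and latent-heat terms is zero:
condense steam: −0.03591·2256000 = −81013; condensed water 100 °C→T: 150.1(T − 100); water warms: 0.9407·4180·(T − 44.33) = 3932.1(T − 44.33)
4082.2 T = 81013 + 15010 + 174311 = 270334
T ≈ 66.22 °C — below 100 °C, confirming all the steam condensed.

T_f ≈ 66.2 °C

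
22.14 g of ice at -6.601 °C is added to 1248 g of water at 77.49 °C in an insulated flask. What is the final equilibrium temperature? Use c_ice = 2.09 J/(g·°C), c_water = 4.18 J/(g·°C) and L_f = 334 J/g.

T_f ≈ 74.7 °C

Let T be the final temperature. ΣQ_i = 0:
warm ice to 0 °C: 22.14·2.09·(0 − (-6.601)) = 305.45; fusion: m_ice L_f = 22.14·334 = 7394.8; meltwater 0→T: 22.14·4.18·T = 92.55 T; water: 5216.6(T − 77.49)
5309.2 T = 404237 − 7700.2 = 396537
T ≈ 74.69 °C. Since T > 0 °C, the all-ice-melts assumption holds.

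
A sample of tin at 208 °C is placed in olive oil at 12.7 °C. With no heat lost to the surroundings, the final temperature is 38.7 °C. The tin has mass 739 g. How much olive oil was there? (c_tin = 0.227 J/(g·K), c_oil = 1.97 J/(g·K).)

Energy conservation, ΣQ = 0:
739·0.227·(38.7 − 208) + m·1.97·(38.7 − 12.7) = 0
51.22 m = 28401
m = 28401/51.22 ≈ 554.5 g

m ≈ 554 g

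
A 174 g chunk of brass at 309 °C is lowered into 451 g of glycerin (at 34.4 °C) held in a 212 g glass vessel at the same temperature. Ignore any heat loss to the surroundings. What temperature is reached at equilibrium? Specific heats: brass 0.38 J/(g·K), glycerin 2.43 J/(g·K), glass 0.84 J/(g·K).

T_f ≈ 47.9 °C

Energy conservation, ΣQ = 0:
174*0.38*(T − 309) + 451*2.43*(T − 34.4) + 212*0.84*(T − 34.4) = 0
(66.12 + 1095.9 + 178.08) T = 66.12*309 + 1095.9*34.4 + 178.08*34.4
T = 64257/1340.1 ≈ 47.95 °C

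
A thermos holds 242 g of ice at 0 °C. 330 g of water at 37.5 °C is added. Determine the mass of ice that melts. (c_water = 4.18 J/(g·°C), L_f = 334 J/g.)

m_melted ≈ 155 g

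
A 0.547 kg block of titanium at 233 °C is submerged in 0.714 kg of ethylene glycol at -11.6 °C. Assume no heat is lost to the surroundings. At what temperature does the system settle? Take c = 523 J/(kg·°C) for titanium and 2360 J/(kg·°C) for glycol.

T_f ≈ 23.9 °C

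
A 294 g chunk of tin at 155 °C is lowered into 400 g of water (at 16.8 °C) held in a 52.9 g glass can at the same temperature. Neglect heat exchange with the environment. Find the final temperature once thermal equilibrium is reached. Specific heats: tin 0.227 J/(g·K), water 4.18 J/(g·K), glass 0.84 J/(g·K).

T_f ≈ 22.0 °C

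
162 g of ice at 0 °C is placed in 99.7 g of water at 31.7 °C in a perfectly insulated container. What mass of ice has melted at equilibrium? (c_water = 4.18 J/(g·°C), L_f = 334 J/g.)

m_melted ≈ 39.6 g

Cooling the water to 0 °C releases 99.7·4.18·31.7 = 13211 J.
To melt every bit of ice: 162·334 = 54108 J.
Since 13211 < 54108 J, not all the ice melts; equilibrium is at 0 °C.
m_melt = 13211 / L_f = 39.55 g.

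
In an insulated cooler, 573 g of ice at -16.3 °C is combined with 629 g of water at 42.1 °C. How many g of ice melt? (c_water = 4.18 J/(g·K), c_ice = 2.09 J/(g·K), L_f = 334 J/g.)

Heat available from the water dropping to 0 °C: 629×4.18×42.1 = 110690 J.
Of that, 573×2.09×16.3 = 19520 J goes to bring the ice to 0 °C, leaving 91170 J.
To melt every bit of ice: 573×334 = 191382 J.
91170 J < 191382 J, so only part of the ice melts and the system sits at 0 °C.
m_melted×334 = 91170  ⇒  m_melted ≈ 273 g.

m_melted ≈ 273 g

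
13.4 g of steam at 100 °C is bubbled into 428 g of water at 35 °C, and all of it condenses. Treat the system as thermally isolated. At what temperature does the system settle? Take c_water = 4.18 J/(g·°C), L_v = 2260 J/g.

T_f ≈ 53.4 °C

Energy balance with sensible and latent terms:
steam→water at 100 °C releases m L_v = 13.4×2260 = 30284; condensed water 100 °C→T: 56.01(T − 100); water warms: 428×4.18×(T − 35) = 1789(T − 35)
1845.1 T = 30284 + 5601.2 + 62616 = 98502
T ≈ 53.39 °C — below 100 °C, confirming all the steam condensed.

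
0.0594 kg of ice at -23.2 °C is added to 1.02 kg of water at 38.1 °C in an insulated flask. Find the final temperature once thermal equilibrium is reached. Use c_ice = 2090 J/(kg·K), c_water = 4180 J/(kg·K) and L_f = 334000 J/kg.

Energy balance with sensible and latent terms:
warm ice to 0 °C: 0.0594·2090·(0 − (-23.2)) = 2880.2
  latent heat to melt: 0.0594·334000 = 19840
  warm the meltwater: 248.29 T
  water: 4263.6(T − 38.1)
4511.9 T = 162443 − 22720 = 139723
T ≈ 30.97 °C (positive, so assuming full melt was valid).

T_f ≈ 31.0 °C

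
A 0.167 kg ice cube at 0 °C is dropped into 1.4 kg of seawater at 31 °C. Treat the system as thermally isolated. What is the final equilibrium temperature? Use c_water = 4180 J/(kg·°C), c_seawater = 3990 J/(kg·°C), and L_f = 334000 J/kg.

T_f ≈ 18.7 °C

Energy balance with sensible and latent terms:
fusion: m_ice L_f = 0.167×334000 = 55778; meltwater 0→T: 0.167×4180×T = 698.06 T; seawater: 5586(T − 31)
6284.1 T = 173166 − 55778 = 117388
T ≈ 18.68 °C. Since T > 0 °C, the all-ice-melts assumption holds.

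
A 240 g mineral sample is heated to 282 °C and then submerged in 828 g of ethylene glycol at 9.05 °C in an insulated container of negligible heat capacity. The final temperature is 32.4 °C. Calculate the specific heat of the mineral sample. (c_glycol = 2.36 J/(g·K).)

c ≈ 0.762 J/(g·K)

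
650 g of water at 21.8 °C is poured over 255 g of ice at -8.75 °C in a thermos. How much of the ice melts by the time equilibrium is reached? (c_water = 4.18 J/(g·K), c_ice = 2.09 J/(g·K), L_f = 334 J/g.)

m_melted ≈ 163 g

Water can give up m c ΔT = 650·4.18·21.8 = 59231 J before reaching 0 °C.
Warming the ice to 0 °C takes 255·2.09·8.75 = 4663.3 J, leaving 54567 J for melting.
Melting all 255 g of ice would need 255·334 = 85170 J.
That's not enough to melt it all — equilibrium is at 0 °C with ice remaining.
Mass melted = 54567/334 ≈ 163.4 g.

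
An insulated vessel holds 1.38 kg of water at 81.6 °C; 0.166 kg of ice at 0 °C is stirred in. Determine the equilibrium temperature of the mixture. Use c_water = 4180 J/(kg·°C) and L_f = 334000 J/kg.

Sum of m c ΔT and latent-heat terms is zero:
latent heat to melt: 0.166·334000 = 55444; warm the meltwater: 693.88 T; water: 5768.4(T − 81.6)
6462.3 T = 470701 − 55444 = 415257
T ≈ 64.26 °C — above 0 °C, consistent with complete melting.

T_f ≈ 64.3 °C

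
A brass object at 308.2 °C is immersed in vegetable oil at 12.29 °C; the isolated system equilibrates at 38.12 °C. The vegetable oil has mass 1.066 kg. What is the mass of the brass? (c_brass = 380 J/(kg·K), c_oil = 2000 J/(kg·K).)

m ≈ 0.537 kg

Heat lost by the brass = heat gained by the oil:
m·380·(308.2 − 38.12) = 1.066·2000·(38.12 − 12.29)
102630 m = 55070  ⇒  m ≈ 0.5366 kg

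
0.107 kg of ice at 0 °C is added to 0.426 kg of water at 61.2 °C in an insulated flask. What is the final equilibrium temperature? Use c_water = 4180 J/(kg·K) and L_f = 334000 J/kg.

Net heat exchanged in the isolated system is zero:
melt ice: 0.107×334000 = 35738; meltwater 0→T: 0.107×4180×T = 447.26 T; water: 1780.7(T − 61.2)
2227.9 T = 108978 − 35738 = 73240
T ≈ 32.87 °C. Since T > 0 °C, the all-ice-melts assumption holds.

T_f ≈ 32.9 °C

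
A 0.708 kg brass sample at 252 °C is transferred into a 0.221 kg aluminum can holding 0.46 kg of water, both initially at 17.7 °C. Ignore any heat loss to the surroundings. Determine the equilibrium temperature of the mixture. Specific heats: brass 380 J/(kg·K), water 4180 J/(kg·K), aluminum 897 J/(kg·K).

Heat gained plus heat lost sum to zero:
0.708×380×(T − 252) + 0.46×4180×(T − 17.7) + 0.221×897×(T − 17.7) = 0
269.04(T − 252) + 1922.8(T − 17.7) + 198.24(T − 17.7) = 0
2390.1 T = 105340
T ≈ 44.07 °C

T_f ≈ 44.1 °C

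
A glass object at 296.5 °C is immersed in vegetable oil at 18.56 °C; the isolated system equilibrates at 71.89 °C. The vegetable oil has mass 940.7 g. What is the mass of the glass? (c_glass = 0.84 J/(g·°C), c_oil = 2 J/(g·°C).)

m ≈ 532 g

|Q_glass| = |Q_oil|:
m·0.84·(296.5 − 71.89) = 940.7·2·(71.89 − 18.56)
188.67 m = 100335  ⇒  m ≈ 531.8 g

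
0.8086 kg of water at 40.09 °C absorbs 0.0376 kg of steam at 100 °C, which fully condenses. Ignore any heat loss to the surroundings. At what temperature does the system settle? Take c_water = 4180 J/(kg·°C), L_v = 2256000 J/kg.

T_f ≈ 66.7 °C

Energy balance with sensible and latent terms:
latent heat released on condensation: 0.0376·2256000 = 84826
  condensed water 100 °C→T: 157.17(T − 100)
  water warms: 0.8086·4180·(T − 40.09) = 3379.9(T − 40.09)
3537.1 T = 84826 + 15717 + 135502 = 236045
T ≈ 66.73 °C (< 100 °C, so full condensation is consistent).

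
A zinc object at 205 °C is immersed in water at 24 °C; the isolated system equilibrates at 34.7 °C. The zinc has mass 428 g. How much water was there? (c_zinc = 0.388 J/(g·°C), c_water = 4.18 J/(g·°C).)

m ≈ 632 g

Net heat exchanged in the isolated system is zero:
428·0.388·(34.7 − 205) + m·4.18·(34.7 − 24) = 0
44.73 m = 28281
m = 28281/44.73 ≈ 632.3 g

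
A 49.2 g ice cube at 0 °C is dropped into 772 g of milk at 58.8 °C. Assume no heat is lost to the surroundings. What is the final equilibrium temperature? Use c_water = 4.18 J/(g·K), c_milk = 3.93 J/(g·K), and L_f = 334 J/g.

T_f ≈ 50.0 °C

Heat gained plus heat lost sum to zero:
melt ice: 49.2·334 = 16433; meltwater 0→T: 49.2·4.18·T = 205.66 T; milk cools: 772·3.93·(T − 58.8) = 3034(T − 58.8)
3239.6 T = 178397 − 16433 = 161964
T ≈ 49.99 °C. Since T > 0 °C, the all-ice-melts assumption holds.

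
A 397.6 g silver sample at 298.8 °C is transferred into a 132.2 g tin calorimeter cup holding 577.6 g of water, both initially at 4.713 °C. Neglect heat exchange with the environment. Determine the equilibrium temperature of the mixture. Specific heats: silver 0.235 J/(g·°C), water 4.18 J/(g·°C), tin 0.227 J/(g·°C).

T_f ≈ 15.5 °C

Conservation of energy gives ΣQ = 0:
397.6×0.235×(T − 298.8) + 577.6×4.18×(T − 4.713) + 132.2×0.227×(T − 4.713) = 0
(93.44 + 2414.4 + 30.01) T = 93.44×298.8 + 2414.4×4.713 + 30.01×4.713
T = 39439 / 2537.8 = 15.5 °C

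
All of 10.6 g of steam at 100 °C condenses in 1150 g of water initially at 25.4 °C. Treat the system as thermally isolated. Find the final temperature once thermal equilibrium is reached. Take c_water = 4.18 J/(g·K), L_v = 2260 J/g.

Energy conservation, ΣQ = 0:
latent heat released on condensation: 10.6·2260 = 23956
  condensed water 100 °C→T: 44.31(T − 100)
  water warms: 1150·4.18·(T − 25.4) = 4807(T − 25.4)
4851.3 T = 23956 + 4430.8 + 122098 = 150485
T ≈ 31.02 °C (< 100 °C, so full condensation is consistent).

T_f ≈ 31.0 °C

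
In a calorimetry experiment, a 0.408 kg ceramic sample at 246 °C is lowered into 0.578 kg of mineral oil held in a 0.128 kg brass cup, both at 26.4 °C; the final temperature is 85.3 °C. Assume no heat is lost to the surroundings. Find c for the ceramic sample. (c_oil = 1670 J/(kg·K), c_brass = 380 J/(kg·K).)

Heat gained plus heat lost sum to zero:
0.408·c·(85.3 − 246) + 0.578·1670·(85.3 − 26.4) + 0.128·380·(85.3 − 26.4) = 0
-65.57 c = -59719
c = -59719/-65.57 ≈ 910.8 J/(kg·K)

c ≈ 911 J/(kg·K)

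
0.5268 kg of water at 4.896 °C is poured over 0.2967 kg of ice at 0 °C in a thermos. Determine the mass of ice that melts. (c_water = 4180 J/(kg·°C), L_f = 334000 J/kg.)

m_melted ≈ 0.0323 kg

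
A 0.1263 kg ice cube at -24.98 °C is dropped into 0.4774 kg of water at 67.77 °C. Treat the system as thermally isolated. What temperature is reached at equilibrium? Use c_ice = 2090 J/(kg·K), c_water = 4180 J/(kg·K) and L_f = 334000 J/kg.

T_f ≈ 34.3 °C

Energy conservation, ΣQ = 0:
ice -24.98→0 °C: 0.1263×2090×24.98 = 6593.9; melt ice: 0.1263×334000 = 42184; warm the meltwater: 527.93 T; water cools: 0.4774×4180×(T − 67.77) = 1995.5(T − 67.77)
2523.5 T = 135237 − 48778 = 86459
T ≈ 34.26 °C (positive, so assuming full melt was valid).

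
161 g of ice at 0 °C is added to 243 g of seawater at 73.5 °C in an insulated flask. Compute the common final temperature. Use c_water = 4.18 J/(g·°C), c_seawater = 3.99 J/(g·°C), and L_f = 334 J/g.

T_f ≈ 10.6 °C

Setting the total heat transfer to zero:
latent heat to melt: 161·334 = 53774; meltwater 0→T: 161·4.18·T = 672.98 T; seawater cools: 243·3.99·(T − 73.5) = 969.57(T − 73.5)
1642.5 T = 71263 − 53774 = 17489
T ≈ 10.65 °C (positive, so assuming full melt was valid).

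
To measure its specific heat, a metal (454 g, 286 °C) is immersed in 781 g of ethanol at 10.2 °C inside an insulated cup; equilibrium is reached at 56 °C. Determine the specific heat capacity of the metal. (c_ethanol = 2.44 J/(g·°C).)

c ≈ 0.836 J/(g·°C)

m_s c (T_s − T_f) = m_ethanol c_ethanol (T_f − T_0):
454×c×(286 − 56) = 781×2.44×(56 − 10.2)
104420 c = 87278  ⇒  c ≈ 0.8358 J/(g·°C)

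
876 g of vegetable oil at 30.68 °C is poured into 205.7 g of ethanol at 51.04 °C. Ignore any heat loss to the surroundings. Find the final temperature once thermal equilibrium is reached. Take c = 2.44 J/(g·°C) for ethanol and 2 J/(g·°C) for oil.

Net heat exchanged in the isolated system is zero:
205.7·2.44·(T − 51.04) + 876·2·(T − 30.68) = 0
501.91(T − 51.04) + 1752(T − 30.68) = 0
2253.9 T = 79369
T = 79369/2253.9 ≈ 35.21 °C

T_f ≈ 35.2 °C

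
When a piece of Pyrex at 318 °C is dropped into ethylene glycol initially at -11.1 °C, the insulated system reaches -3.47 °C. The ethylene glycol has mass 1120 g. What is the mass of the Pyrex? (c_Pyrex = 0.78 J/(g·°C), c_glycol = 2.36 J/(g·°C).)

m ≈ 80.4 g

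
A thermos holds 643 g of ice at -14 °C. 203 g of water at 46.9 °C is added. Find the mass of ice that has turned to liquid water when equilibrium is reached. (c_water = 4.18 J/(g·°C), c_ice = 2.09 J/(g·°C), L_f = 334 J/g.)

m_melted ≈ 62.8 g

Water can give up m c ΔT = 203·4.18·46.9 = 39797 J before reaching 0 °C.
Of that, 643·2.09·14 = 18814 J goes to bring the ice to 0 °C, leaving 20982 J.
Melting all 643 g of ice would need 643·334 = 214762 J.
20982 J < 214762 J, so only part of the ice melts and the system sits at 0 °C.
Mass melted = 20982/334 ≈ 62.82 g.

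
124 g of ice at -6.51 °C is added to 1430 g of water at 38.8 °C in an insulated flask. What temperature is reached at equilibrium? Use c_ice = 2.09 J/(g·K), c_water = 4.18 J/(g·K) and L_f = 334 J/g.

T_f ≈ 29.1 °C

Energy conservation, ΣQ = 0:
ice -6.51→0 °C: 124×2.09×6.51 = 1687.1
  fusion: m_ice L_f = 124×334 = 41416
  warm the meltwater: 518.32 T
  water cools: 1430×4.18×(T − 38.8) = 5977.4(T − 38.8)
6495.7 T = 231923 − 43103 = 188820
T ≈ 29.07 °C (positive, so assuming full melt was valid).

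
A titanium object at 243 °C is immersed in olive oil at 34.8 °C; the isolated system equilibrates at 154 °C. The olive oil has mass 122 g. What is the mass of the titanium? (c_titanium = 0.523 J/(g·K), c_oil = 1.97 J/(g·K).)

|Q_titanium| = |Q_oil|:
m×0.523×(243 − 154) = 122×1.97×(154 − 34.8)
46.55 m = 28649  ⇒  m ≈ 615.5 g

m ≈ 615 g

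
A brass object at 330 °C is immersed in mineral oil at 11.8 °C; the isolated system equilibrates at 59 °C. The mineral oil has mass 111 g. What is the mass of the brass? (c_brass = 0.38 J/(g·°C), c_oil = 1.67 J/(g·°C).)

m ≈ 85 g

Net heat exchanged in the isolated system is zero:
m×0.38×(59 − 330) + 111×1.67×(59 − 11.8) = 0
-102.98 m = -8749.5
m = -8749.5/-102.98 ≈ 84.96 g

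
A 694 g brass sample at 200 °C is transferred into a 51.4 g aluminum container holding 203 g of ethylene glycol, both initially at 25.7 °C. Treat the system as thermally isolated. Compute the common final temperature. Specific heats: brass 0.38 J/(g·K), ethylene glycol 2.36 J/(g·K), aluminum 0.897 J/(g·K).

T_f ≈ 84.0 °C

Taking heat into each body as positive, Σ m c ΔT = 0:
694*0.38*(T − 200) + 203*2.36*(T − 25.7) + 51.4*0.897*(T − 25.7) = 0
263.72(T − 200) + 479.08(T − 25.7) + 46.11(T − 25.7) = 0
788.91 T = 66241
T ≈ 83.97 °C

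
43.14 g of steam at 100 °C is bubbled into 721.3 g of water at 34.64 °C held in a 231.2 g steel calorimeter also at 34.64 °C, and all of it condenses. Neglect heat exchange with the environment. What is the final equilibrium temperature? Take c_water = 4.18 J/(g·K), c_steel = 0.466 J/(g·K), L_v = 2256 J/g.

T_f ≈ 67.7 °C

Energy conservation, ΣQ = 0:
condense steam: −43.14·2256 = −97324; condensate cools 100→T: 43.14·4.18·(T − 100) = 180.33(T − 100); original water: 3015(T − 34.64); steel cup: 231.2·0.466·(T − 34.64) = 107.74(T − 34.64)
3303.1 T = 97324 + 18033 + 108173 = 223529
T ≈ 67.67 °C — below 100 °C, confirming all the steam condensed.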